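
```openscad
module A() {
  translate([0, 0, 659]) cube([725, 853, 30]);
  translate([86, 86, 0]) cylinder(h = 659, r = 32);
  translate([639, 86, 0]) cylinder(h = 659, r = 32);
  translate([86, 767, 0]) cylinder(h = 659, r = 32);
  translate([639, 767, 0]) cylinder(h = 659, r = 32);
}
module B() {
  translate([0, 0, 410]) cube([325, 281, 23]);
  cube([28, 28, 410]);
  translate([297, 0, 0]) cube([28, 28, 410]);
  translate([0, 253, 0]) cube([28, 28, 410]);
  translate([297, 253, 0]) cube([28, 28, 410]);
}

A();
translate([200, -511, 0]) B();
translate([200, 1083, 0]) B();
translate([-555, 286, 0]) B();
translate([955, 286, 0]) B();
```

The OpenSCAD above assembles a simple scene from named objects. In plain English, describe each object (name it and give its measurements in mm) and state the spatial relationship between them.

A is a table: top 725 mm (x) × 853 mm (y), 30 mm thick, upper face at z = 689 mm, on four round legs of 64 mm diameter, each leg's bounding box inset 54 mm from the nearest pair of top edges, running from z = 0 to the bottom of the top.

B is a simple wooden stool: a rectangular seat 325 mm (x) by 281 mm (y), 23 mm thick, top face at z = 433 mm, on four square legs, each 28×28 mm in cross-section. The legs rest on z = 0, each flush with a corner of the seat.

Four stools sit around the table at the −y, +y, −x, +x sides.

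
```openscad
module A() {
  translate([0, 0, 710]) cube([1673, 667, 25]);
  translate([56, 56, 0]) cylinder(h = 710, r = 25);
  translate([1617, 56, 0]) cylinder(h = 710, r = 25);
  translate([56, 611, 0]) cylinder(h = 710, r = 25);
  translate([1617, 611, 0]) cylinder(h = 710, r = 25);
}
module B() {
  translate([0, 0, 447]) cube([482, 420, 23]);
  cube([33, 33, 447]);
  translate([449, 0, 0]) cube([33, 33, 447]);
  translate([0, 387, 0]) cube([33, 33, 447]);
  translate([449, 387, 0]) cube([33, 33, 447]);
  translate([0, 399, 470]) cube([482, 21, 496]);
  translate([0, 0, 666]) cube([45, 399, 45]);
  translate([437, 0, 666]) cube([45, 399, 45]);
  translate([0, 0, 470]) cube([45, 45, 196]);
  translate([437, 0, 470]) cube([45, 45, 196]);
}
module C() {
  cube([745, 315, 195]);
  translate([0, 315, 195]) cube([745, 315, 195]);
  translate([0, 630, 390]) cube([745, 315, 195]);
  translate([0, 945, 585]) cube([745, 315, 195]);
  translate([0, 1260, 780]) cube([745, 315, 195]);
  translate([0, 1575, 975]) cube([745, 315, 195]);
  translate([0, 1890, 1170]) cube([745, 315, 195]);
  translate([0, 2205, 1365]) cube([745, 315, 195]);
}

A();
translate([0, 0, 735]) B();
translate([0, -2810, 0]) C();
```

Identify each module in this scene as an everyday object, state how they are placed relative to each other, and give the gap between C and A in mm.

A is a table. B is a chair. C is a staircase. The chair is on top of the table. The staircase is on the floor beside the table on its −y side. The gap between the staircase and the table is 290 mm.

The staircase's nearest face is 290 mm from the table's −y face.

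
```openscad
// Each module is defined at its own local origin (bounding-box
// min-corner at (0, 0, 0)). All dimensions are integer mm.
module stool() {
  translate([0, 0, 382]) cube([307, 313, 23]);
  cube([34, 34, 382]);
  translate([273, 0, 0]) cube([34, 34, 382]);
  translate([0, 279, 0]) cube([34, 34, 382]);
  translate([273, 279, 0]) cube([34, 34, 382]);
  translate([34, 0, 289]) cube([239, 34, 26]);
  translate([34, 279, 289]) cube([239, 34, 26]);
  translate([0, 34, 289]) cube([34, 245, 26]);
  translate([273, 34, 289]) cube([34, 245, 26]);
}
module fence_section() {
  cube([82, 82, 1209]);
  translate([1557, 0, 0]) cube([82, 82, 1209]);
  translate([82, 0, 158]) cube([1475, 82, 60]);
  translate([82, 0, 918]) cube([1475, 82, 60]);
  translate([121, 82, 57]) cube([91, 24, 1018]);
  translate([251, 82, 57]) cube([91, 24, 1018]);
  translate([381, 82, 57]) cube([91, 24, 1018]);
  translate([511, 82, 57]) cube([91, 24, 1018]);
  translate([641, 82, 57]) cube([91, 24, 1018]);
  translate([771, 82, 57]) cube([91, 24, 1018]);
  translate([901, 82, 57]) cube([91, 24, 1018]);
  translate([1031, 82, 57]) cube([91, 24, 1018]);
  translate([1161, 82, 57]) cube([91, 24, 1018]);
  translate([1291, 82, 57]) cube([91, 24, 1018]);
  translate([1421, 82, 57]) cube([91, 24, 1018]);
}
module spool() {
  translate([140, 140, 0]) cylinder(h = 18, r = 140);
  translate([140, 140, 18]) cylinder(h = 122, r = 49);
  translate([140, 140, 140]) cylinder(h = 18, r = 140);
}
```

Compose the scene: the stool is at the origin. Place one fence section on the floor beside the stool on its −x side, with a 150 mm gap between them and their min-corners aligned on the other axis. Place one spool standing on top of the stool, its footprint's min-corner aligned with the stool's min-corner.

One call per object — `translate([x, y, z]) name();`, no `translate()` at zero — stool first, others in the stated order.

stool();
translate([-1789, 0, 0]) fence_section();
translate([0, 0, 405]) spool();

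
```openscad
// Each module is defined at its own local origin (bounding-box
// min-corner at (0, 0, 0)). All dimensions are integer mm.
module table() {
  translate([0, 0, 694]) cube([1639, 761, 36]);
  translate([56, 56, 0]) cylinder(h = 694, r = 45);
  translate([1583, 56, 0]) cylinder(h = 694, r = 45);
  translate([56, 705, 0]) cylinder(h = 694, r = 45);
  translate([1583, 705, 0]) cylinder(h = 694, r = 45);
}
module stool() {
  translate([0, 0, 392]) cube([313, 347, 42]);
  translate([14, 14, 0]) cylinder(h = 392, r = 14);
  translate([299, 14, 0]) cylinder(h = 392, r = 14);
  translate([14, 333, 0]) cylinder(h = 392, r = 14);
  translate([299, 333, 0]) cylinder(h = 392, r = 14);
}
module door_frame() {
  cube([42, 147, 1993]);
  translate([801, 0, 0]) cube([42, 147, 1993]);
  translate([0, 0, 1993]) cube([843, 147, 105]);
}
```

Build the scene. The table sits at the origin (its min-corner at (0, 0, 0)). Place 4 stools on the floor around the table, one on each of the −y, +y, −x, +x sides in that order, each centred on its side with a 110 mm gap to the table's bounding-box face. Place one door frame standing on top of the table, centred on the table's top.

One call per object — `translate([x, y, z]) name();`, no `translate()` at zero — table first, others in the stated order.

table();
translate([663, -457, 0]) stool();
translate([663, 871, 0]) stool();
translate([-423, 207, 0]) stool();
translate([1749, 207, 0]) stool();
translate([398, 307, 730]) door_frame();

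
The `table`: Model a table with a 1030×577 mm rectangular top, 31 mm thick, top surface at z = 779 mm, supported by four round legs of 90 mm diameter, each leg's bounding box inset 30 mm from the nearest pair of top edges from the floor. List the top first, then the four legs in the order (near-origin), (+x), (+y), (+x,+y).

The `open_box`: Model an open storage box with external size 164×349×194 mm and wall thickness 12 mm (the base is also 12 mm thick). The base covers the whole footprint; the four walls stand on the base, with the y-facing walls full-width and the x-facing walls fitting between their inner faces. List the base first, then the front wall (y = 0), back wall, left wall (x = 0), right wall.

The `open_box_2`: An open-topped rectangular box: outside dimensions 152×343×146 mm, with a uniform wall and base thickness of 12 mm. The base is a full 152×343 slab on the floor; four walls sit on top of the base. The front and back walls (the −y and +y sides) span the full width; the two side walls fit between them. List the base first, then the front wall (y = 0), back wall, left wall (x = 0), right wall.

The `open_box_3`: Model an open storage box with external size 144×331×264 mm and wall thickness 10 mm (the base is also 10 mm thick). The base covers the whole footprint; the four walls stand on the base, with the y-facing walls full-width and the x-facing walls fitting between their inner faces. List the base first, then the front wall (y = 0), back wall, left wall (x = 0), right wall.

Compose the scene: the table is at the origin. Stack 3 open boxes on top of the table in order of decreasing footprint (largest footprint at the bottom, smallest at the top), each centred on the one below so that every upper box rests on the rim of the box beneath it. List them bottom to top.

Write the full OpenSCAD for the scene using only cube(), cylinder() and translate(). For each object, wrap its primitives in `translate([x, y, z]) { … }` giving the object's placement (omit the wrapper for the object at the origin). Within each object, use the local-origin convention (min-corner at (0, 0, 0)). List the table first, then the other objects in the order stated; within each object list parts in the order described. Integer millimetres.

translate([0, 0, 748]) cube([1030, 577, 31]);
translate([75, 75, 0]) cylinder(h = 748, r = 45);
translate([955, 75, 0]) cylinder(h = 748, r = 45);
translate([75, 502, 0]) cylinder(h = 748, r = 45);
translate([955, 502, 0]) cylinder(h = 748, r = 45);
translate([433, 114, 779]) {
  cube([164, 349, 12]);
  translate([0, 0, 12]) cube([164, 12, 182]);
  translate([0, 337, 12]) cube([164, 12, 182]);
  translate([0, 12, 12]) cube([12, 325, 182]);
  translate([152, 12, 12]) cube([12, 325, 182]);
}
translate([439, 117, 973]) {
  cube([152, 343, 12]);
  translate([0, 0, 12]) cube([152, 12, 134]);
  translate([0, 331, 12]) cube([152, 12, 134]);
  translate([0, 12, 12]) cube([12, 319, 134]);
  translate([140, 12, 12]) cube([12, 319, 134]);
}
translate([443, 123, 1119]) {
  cube([144, 331, 10]);
  translate([0, 0, 10]) cube([144, 10, 254]);
  translate([0, 321, 10]) cube([144, 10, 254]);
  translate([0, 10, 10]) cube([10, 311, 254]);
  translate([134, 10, 10]) cube([10, 311, 254]);
}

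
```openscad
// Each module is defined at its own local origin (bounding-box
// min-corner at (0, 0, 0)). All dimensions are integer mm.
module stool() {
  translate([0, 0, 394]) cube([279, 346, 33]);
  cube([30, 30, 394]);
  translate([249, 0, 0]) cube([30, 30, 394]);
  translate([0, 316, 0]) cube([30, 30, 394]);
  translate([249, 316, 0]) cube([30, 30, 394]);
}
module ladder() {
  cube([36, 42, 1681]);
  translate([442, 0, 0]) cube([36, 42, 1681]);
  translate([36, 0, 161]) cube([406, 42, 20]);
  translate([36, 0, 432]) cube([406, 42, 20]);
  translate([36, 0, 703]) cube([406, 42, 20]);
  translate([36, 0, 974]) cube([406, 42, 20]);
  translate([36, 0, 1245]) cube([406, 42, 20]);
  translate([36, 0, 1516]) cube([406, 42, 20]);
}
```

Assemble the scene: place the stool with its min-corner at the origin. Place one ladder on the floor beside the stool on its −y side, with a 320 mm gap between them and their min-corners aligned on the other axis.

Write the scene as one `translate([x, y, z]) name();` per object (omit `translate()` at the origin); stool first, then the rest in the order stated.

stool();
translate([0, -362, 0]) ladder();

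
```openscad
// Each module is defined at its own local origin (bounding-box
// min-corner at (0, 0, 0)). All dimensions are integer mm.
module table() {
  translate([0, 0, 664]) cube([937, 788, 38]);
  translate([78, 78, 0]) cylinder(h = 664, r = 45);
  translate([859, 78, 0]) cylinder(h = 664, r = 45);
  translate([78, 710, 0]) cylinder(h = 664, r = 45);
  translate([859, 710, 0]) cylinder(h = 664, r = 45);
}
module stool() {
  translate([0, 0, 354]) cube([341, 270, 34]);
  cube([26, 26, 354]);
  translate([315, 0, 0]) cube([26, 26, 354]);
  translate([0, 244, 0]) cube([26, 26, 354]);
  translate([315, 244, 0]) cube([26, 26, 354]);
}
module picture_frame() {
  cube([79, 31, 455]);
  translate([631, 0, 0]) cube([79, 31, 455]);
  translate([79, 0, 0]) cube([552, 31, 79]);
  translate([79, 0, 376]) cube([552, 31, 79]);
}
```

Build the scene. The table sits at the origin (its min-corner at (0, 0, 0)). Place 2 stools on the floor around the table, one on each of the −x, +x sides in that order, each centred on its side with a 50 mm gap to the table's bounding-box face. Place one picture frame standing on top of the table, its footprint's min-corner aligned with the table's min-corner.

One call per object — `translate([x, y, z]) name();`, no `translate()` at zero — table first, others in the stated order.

table();
translate([-391, 259, 0]) stool();
translate([987, 259, 0]) stool();
translate([0, 0, 702]) picture_frame();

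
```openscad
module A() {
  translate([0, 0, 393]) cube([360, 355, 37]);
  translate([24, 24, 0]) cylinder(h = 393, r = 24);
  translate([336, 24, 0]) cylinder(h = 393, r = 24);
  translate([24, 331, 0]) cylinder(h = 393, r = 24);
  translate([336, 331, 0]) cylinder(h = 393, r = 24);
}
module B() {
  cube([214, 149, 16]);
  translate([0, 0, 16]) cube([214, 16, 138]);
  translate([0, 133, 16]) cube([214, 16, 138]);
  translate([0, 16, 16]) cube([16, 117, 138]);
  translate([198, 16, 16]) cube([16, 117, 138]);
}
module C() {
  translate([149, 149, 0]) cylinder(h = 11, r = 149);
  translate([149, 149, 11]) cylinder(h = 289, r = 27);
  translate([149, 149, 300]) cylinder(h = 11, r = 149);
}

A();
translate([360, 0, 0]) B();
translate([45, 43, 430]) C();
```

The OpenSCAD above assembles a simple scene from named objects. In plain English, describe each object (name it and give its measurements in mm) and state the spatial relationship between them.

A is a simple wooden stool: a rectangular seat 360 mm (x) by 355 mm (y), 37 mm thick, top face at z = 430 mm, on four round legs, each 48 mm in diameter. The legs rest on z = 0, each leg's axis is inset half a diameter from the nearest pair of seat edges (so the leg's bounding box is flush with the corner).

B is an open storage box with external size 214×149×154 mm and wall thickness 16 mm (the base is also 16 mm thick). The base covers the whole footprint; the four walls stand on the base, with the y-facing walls full-width and the x-facing walls fitting between their inner faces.

C is a spool: two coaxial disc flanges of radius 149 mm and thickness 11 mm, joined by a core cylinder of radius 27 mm and height 289 mm. The lower flange rests on z = 0 and the three cylinders share a vertical axis.

The open box is against the stool's +x side, with their −y faces flush. The spool is on top of the stool.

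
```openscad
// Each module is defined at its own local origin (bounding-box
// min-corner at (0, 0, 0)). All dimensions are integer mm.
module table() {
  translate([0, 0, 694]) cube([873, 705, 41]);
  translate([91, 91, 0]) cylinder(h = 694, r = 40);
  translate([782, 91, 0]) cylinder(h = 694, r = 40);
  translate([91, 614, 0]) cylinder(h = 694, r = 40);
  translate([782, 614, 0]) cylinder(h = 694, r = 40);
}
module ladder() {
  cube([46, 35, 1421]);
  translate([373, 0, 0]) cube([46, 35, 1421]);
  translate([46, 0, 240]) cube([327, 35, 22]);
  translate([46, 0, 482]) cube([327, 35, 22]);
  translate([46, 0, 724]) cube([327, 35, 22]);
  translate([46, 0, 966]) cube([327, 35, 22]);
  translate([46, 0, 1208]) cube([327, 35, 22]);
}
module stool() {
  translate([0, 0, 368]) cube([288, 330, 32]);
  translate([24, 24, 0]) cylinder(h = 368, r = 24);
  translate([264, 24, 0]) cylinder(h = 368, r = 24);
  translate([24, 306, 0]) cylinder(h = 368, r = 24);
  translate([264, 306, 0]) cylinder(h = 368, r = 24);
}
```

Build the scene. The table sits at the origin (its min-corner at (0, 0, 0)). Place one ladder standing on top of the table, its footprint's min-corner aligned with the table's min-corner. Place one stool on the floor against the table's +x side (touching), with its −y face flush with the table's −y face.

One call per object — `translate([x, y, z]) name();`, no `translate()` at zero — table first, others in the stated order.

table();
translate([0, 0, 735]) ladder();
translate([873, 0, 0]) stool();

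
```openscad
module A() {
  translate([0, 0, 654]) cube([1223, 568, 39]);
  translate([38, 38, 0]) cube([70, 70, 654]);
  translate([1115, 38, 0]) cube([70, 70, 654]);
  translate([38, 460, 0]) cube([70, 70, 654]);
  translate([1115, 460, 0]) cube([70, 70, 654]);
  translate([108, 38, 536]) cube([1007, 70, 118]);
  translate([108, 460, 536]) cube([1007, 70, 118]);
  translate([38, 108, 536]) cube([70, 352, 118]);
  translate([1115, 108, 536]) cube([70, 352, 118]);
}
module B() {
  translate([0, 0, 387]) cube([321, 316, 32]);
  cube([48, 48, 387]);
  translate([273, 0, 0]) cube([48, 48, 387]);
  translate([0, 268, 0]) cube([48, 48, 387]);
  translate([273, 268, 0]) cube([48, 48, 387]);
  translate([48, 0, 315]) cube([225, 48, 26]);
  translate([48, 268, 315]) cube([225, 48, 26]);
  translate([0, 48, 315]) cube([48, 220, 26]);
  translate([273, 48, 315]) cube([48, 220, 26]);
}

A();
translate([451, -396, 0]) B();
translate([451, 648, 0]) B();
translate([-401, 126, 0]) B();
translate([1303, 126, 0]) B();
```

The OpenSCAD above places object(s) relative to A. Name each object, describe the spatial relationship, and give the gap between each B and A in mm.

A is a table. B is a stool. Four stools sit around the table at the −y, +y, −x, +x sides. The gap between each stool and the table is 80 mm.

Each stool's nearest face is 80 mm from the table's bounding box.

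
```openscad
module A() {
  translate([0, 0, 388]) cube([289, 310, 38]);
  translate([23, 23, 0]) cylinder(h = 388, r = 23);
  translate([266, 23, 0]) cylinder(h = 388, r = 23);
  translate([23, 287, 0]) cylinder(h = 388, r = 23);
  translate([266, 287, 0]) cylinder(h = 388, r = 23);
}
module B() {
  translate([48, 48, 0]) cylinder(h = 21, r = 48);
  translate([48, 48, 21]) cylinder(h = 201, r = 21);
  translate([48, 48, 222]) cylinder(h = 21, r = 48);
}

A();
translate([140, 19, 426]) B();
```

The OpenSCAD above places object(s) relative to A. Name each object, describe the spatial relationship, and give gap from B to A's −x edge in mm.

A is a stool. B is a spool. The spool is on top of the stool. The gap from the spool to the stool's −x edge is 140 mm.

The spool's min-x is at 140; the stool's min-x is 0; gap = 140 mm.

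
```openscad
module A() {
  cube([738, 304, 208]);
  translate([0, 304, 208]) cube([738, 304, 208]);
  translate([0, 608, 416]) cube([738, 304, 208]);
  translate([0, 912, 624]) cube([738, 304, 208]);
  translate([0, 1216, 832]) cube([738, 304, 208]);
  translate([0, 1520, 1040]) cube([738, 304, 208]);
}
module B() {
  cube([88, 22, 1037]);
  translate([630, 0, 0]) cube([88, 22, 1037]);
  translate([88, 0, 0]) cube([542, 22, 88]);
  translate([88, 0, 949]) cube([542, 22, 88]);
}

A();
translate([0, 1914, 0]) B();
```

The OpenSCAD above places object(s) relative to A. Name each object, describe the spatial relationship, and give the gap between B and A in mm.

A is a staircase. B is a picture frame. The picture frame is on the floor beside the staircase on its +y side. The gap between the picture frame and the staircase is 90 mm.

The picture frame's nearest face is 90 mm from the staircase's +y face.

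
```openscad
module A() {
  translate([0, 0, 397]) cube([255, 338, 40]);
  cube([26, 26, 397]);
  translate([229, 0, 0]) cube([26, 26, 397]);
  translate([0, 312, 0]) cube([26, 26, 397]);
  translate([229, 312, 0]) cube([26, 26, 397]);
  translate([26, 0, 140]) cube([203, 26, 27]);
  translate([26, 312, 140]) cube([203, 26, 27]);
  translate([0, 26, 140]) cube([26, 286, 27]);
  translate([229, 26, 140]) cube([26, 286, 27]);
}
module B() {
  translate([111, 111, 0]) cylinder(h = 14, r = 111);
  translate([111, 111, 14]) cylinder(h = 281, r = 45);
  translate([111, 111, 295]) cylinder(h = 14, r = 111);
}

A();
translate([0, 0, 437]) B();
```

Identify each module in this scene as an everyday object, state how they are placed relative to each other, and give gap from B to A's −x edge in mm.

A is a stool. B is a spool. The spool is on top of the stool. The gap from the spool to the stool's −x edge is 0 mm.

The spool's min-x is at 0; the stool's min-x is 0; gap = 0 mm.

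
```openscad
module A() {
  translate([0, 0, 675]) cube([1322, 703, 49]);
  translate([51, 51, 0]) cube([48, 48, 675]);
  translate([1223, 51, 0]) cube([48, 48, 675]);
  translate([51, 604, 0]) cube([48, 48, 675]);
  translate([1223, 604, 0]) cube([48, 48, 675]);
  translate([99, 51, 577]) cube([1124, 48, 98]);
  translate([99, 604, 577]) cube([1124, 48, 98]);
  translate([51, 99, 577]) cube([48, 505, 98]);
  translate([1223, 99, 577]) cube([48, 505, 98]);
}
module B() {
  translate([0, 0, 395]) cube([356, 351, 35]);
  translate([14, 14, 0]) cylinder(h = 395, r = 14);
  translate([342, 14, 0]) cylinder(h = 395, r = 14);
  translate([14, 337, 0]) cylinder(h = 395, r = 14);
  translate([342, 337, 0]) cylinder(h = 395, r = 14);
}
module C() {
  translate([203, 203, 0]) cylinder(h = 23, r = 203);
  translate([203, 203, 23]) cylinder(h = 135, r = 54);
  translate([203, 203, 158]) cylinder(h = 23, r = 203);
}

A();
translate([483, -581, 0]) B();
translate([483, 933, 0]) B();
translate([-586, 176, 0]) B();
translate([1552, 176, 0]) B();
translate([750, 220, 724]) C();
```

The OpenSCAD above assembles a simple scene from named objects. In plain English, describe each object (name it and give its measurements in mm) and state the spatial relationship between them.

A is a table: top 1322 mm (x) × 703 mm (y), 49 mm thick, upper face at z = 724 mm, on four 48×48 mm square legs, each inset 51 mm from the nearest pair of top edges, running from z = 0 to the bottom of the top. Four apron rails, 48 mm thick and 98 mm tall, run between adjacent legs with their top edges flush with the underside of the top and their outer faces flush with the legs' outer faces.

B is a four-legged stool. The seat is 356×351 mm, 35 mm thick, top at z = 430 mm. It stands on four round legs, each 28 mm in diameter, from z = 0 to the seat underside, each leg's axis is inset half a diameter from the nearest pair of seat edges (so the leg's bounding box is flush with the corner).

C is a spool: two coaxial disc flanges of radius 203 mm and thickness 23 mm, joined by a core cylinder of radius 54 mm and height 135 mm. The lower flange rests on z = 0 and the three cylinders share a vertical axis.

Four stools sit around the table at the −y, +y, −x, +x sides. The spool is on top of the table.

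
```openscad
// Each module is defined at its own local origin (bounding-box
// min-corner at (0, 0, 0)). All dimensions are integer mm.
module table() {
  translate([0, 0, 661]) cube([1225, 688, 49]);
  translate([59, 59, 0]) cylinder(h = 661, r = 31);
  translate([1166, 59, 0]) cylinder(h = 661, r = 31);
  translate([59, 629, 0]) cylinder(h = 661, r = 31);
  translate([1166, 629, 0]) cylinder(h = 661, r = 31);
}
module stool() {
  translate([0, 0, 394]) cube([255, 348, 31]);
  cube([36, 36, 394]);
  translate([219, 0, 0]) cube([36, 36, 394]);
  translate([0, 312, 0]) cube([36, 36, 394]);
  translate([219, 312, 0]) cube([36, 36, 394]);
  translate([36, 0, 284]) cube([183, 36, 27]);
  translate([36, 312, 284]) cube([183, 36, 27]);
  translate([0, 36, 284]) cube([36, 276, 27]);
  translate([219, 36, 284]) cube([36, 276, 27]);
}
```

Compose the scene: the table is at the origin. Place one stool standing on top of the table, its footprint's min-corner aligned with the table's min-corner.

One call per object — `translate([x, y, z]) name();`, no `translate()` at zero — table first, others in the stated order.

table();
translate([0, 0, 710]) stool();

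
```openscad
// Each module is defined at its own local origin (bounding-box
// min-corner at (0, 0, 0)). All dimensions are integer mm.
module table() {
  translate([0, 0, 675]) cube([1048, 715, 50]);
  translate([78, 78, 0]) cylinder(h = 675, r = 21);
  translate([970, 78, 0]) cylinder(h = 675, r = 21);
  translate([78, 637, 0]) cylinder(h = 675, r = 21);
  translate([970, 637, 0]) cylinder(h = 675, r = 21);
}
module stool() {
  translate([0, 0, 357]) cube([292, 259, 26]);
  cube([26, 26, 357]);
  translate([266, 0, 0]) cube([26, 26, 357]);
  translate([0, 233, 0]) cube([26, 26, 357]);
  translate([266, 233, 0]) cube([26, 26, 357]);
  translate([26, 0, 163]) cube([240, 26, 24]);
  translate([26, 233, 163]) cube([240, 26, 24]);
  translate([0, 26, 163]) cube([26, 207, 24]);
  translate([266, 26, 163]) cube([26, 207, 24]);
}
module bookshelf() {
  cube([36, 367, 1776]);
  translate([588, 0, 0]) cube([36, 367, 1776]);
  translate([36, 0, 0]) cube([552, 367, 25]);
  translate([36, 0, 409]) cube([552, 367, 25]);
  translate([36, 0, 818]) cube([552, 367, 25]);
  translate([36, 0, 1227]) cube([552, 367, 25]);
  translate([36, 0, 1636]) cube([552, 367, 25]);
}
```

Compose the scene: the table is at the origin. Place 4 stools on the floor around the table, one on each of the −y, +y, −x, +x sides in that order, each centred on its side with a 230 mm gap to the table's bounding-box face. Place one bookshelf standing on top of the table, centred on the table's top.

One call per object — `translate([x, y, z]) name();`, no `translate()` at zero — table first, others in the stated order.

table();
translate([378, -489, 0]) stool();
translate([378, 945, 0]) stool();
translate([-522, 228, 0]) stool();
translate([1278, 228, 0]) stool();
translate([212, 174, 725]) bookshelf();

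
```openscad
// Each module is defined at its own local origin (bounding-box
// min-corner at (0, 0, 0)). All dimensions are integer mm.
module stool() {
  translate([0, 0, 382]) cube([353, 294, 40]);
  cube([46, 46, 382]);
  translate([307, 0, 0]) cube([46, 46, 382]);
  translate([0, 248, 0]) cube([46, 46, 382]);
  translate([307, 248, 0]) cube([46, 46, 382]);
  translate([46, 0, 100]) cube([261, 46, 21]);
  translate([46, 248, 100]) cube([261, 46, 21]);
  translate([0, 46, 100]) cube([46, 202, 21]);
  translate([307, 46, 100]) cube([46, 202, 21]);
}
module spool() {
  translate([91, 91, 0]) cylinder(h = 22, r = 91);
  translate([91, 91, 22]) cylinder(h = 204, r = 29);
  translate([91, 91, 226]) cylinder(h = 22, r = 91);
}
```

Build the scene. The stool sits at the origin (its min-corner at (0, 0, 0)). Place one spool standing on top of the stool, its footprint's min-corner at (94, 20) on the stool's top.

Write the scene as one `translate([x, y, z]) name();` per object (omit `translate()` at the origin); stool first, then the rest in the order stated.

stool();
translate([94, 20, 422]) spool();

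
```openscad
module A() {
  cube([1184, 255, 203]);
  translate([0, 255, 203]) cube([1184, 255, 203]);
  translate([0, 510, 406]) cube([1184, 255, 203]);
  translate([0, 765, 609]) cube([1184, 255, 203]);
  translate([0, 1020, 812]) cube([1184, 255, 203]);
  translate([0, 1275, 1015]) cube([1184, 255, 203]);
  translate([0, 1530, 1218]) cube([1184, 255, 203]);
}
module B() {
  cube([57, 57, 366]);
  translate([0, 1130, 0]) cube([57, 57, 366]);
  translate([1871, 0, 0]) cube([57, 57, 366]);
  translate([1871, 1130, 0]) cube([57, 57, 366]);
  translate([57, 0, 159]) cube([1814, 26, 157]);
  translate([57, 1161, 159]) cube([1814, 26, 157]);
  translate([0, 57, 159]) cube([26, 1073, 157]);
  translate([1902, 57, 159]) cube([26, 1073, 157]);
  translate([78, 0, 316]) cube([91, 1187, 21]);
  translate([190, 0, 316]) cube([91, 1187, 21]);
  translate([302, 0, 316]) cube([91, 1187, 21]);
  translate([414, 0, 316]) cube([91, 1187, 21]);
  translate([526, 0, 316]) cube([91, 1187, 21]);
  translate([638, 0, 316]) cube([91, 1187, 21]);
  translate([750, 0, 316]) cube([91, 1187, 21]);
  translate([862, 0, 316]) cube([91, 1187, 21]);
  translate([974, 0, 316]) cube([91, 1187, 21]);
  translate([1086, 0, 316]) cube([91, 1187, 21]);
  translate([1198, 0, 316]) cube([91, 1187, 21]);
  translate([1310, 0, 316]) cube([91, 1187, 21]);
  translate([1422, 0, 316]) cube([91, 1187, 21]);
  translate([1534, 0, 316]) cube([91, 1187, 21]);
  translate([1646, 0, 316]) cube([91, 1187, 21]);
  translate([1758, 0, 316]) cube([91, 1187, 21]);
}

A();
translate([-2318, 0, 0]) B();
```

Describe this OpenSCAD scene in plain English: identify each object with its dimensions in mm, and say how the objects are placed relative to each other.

A is a run of 7 identical solid stair steps. Each tread is 1184×255 mm and each step block is 203 mm high. Step 1 rests on the floor; step k is offset from step 1 by (k−1)×255 mm in y and (k−1)×203 mm in z.

B is a bed frame 1928 mm long (x) by 1187 mm wide (y). Four 57×57 mm corner posts, 366 mm tall, at the corners of the footprint. Four rails of 26 mm thickness and 157 mm height run between adjacent posts with their undersides at z = 159 mm, their outer faces flush with the outside of the frame (the two x-running rails run between the posts' inner faces; the two y-running rails run between the posts' inner faces). 16 slats, each 91 mm wide (x) and 21 mm thick, lie across the top of the two x-running rails, running the full 1187 mm width of the frame in y; the slats are evenly spaced along x between the inner faces of the end posts with equal gaps (rounded down to the nearest mm) at the −x end and between each pair — any rounding remainder accumulates at the +x end.

The bed frame is on the floor beside the staircase on its −x side.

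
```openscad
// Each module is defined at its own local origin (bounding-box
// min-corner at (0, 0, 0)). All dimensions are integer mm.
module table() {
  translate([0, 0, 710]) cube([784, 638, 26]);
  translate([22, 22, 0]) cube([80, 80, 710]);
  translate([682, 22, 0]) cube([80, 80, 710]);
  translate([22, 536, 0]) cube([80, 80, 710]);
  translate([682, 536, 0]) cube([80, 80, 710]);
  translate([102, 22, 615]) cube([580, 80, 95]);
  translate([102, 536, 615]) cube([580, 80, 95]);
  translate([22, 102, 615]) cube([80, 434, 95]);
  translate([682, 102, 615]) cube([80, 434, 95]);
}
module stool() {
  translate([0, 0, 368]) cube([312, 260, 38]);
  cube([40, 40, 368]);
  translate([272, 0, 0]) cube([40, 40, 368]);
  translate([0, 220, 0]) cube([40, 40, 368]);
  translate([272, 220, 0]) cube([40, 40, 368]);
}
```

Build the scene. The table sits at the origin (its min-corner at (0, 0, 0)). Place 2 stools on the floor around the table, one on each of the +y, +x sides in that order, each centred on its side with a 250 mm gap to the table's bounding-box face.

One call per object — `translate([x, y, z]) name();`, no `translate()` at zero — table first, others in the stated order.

table();
translate([236, 888, 0]) stool();
translate([1034, 189, 0]) stool();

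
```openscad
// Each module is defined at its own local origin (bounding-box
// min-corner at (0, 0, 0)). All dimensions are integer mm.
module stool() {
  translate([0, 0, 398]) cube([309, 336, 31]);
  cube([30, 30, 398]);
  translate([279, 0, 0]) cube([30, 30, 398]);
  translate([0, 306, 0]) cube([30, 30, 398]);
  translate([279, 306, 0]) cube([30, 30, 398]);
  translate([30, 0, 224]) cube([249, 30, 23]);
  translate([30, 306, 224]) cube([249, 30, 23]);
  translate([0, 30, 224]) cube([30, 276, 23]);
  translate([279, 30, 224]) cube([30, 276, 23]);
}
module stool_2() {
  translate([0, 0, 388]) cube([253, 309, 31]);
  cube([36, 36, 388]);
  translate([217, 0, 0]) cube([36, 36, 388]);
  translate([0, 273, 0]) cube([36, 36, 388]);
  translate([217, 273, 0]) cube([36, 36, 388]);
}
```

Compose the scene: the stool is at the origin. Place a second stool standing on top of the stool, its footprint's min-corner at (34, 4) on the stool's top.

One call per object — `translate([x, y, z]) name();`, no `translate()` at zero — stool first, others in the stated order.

stool();
translate([34, 4, 429]) stool_2();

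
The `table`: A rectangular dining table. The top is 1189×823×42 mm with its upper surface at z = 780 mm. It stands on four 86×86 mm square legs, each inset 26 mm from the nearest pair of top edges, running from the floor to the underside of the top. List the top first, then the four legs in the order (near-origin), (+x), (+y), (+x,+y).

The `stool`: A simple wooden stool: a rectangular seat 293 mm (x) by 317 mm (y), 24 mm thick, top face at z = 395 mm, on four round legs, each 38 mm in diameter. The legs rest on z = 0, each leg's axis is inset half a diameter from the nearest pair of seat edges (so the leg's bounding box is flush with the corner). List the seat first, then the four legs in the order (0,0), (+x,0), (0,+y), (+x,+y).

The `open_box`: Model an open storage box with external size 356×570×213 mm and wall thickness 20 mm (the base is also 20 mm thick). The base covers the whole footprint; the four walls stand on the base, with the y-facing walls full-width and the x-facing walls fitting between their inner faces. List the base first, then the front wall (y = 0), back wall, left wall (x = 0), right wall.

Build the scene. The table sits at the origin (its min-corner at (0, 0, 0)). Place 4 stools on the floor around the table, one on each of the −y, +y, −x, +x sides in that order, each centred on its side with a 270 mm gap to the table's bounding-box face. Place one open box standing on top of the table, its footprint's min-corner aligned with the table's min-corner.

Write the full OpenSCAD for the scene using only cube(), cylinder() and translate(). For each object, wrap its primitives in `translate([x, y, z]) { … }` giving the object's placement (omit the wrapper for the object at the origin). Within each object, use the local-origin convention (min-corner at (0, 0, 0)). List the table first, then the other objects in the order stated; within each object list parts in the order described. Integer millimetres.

translate([0, 0, 738]) cube([1189, 823, 42]);
translate([26, 26, 0]) cube([86, 86, 738]);
translate([1077, 26, 0]) cube([86, 86, 738]);
translate([26, 711, 0]) cube([86, 86, 738]);
translate([1077, 711, 0]) cube([86, 86, 738]);
translate([448, -587, 0]) {
  translate([0, 0, 371]) cube([293, 317, 24]);
  translate([19, 19, 0]) cylinder(h = 371, r = 19);
  translate([274, 19, 0]) cylinder(h = 371, r = 19);
  translate([19, 298, 0]) cylinder(h = 371, r = 19);
  translate([274, 298, 0]) cylinder(h = 371, r = 19);
}
translate([448, 1093, 0]) {
  translate([0, 0, 371]) cube([293, 317, 24]);
  translate([19, 19, 0]) cylinder(h = 371, r = 19);
  translate([274, 19, 0]) cylinder(h = 371, r = 19);
  translate([19, 298, 0]) cylinder(h = 371, r = 19);
  translate([274, 298, 0]) cylinder(h = 371, r = 19);
}
translate([-563, 253, 0]) {
  translate([0, 0, 371]) cube([293, 317, 24]);
  translate([19, 19, 0]) cylinder(h = 371, r = 19);
  translate([274, 19, 0]) cylinder(h = 371, r = 19);
  translate([19, 298, 0]) cylinder(h = 371, r = 19);
  translate([274, 298, 0]) cylinder(h = 371, r = 19);
}
translate([1459, 253, 0]) {
  translate([0, 0, 371]) cube([293, 317, 24]);
  translate([19, 19, 0]) cylinder(h = 371, r = 19);
  translate([274, 19, 0]) cylinder(h = 371, r = 19);
  translate([19, 298, 0]) cylinder(h = 371, r = 19);
  translate([274, 298, 0]) cylinder(h = 371, r = 19);
}
translate([0, 0, 780]) {
  cube([356, 570, 20]);
  translate([0, 0, 20]) cube([356, 20, 193]);
  translate([0, 550, 20]) cube([356, 20, 193]);
  translate([0, 20, 20]) cube([20, 530, 193]);
  translate([336, 20, 20]) cube([20, 530, 193]);
}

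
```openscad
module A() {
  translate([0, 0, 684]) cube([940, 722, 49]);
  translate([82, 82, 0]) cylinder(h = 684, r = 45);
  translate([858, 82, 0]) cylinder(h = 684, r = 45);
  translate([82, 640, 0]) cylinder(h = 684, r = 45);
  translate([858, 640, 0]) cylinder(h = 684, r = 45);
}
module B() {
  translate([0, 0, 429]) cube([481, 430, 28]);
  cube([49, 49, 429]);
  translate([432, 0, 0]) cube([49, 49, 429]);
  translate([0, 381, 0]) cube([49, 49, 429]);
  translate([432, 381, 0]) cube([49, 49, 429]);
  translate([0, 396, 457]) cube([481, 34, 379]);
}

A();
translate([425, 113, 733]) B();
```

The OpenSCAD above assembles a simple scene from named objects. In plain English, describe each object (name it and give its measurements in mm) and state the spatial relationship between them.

A is a rectangular dining table. The top is 940×722×49 mm with its upper surface at z = 733 mm. It stands on four round legs of 90 mm diameter, each leg's bounding box inset 37 mm from the nearest pair of top edges, running from the floor to the underside of the top.

B is a chair. The seat is a 481×430×28 mm slab with its top at z = 457 mm, on four 49×49 mm corner legs (flush with the seat edges, standing on z = 0). A flat backrest 34 mm thick, 379 mm tall, spans the full seat width and rises from the seat top along its +y edge, rear face flush with the rear of the seat.

The chair is on top of the table.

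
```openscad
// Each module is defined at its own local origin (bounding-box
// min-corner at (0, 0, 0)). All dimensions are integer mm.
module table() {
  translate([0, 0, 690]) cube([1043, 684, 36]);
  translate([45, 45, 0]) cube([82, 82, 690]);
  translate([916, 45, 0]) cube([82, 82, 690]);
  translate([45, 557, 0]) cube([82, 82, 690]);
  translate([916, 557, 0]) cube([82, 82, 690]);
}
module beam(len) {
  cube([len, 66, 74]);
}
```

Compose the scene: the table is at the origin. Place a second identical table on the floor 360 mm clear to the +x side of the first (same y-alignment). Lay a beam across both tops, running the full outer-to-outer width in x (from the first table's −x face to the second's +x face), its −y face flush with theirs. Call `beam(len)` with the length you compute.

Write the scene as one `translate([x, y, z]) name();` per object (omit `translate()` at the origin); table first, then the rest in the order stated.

table();
translate([1403, 0, 0]) table();
translate([0, 0, 726]) beam(2446);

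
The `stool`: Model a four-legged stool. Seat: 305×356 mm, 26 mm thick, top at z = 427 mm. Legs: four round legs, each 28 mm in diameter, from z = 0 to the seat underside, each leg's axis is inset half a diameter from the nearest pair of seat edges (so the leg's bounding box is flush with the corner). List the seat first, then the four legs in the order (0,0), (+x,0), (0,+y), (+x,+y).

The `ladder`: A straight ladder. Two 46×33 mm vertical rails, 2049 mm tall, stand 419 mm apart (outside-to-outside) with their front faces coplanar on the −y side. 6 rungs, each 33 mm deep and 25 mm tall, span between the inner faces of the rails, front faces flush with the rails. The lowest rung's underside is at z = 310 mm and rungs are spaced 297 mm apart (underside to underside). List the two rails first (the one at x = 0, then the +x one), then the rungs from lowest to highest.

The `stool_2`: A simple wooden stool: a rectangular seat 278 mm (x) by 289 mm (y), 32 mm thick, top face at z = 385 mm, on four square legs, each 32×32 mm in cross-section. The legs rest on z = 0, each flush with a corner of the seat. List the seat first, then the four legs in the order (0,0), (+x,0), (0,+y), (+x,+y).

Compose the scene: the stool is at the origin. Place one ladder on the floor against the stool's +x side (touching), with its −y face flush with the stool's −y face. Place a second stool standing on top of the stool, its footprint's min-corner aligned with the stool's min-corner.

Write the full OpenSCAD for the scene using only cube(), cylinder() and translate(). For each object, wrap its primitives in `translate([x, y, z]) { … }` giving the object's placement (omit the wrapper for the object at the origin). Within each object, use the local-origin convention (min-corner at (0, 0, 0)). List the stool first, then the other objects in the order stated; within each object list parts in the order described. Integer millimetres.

translate([0, 0, 401]) cube([305, 356, 26]);
translate([14, 14, 0]) cylinder(h = 401, r = 14);
translate([291, 14, 0]) cylinder(h = 401, r = 14);
translate([14, 342, 0]) cylinder(h = 401, r = 14);
translate([291, 342, 0]) cylinder(h = 401, r = 14);
translate([305, 0, 0]) {
  cube([46, 33, 2049]);
  translate([373, 0, 0]) cube([46, 33, 2049]);
  translate([46, 0, 310]) cube([327, 33, 25]);
  translate([46, 0, 607]) cube([327, 33, 25]);
  translate([46, 0, 904]) cube([327, 33, 25]);
  translate([46, 0, 1201]) cube([327, 33, 25]);
  translate([46, 0, 1498]) cube([327, 33, 25]);
  translate([46, 0, 1795]) cube([327, 33, 25]);
}
translate([0, 0, 427]) {
  translate([0, 0, 353]) cube([278, 289, 32]);
  cube([32, 32, 353]);
  translate([246, 0, 0]) cube([32, 32, 353]);
  translate([0, 257, 0]) cube([32, 32, 353]);
  translate([246, 257, 0]) cube([32, 32, 353]);
}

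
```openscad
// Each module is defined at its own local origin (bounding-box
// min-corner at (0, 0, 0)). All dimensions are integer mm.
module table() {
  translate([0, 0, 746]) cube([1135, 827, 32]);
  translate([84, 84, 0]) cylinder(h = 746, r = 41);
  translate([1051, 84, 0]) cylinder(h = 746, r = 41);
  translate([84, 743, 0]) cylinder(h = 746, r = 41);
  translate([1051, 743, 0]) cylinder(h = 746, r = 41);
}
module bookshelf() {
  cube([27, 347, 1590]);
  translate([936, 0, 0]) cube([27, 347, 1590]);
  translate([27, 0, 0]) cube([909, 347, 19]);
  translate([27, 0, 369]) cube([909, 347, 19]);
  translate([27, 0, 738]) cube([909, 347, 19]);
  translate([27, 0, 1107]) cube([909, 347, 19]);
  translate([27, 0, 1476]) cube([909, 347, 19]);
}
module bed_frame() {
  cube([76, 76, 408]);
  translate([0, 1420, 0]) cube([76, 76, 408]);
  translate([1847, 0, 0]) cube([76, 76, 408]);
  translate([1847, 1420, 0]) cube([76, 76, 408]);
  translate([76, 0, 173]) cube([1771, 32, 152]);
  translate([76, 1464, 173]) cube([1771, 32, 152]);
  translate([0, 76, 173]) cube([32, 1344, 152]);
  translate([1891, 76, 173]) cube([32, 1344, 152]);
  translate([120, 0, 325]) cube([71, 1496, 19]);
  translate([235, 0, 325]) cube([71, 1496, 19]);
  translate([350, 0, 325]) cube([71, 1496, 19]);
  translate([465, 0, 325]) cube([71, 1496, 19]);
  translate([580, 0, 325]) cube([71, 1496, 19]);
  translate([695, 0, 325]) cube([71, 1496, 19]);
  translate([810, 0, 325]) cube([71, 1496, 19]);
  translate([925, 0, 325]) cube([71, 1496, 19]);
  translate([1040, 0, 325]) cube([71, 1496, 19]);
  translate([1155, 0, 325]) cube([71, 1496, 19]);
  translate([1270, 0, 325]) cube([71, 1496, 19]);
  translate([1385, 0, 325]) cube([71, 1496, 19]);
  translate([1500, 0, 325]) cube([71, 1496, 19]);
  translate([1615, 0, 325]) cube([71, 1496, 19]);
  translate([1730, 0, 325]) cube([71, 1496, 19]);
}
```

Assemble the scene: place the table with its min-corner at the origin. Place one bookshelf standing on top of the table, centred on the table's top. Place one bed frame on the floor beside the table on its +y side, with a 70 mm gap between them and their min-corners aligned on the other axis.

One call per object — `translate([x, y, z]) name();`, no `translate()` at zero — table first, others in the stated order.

table();
translate([86, 240, 778]) bookshelf();
translate([0, 897, 0]) bed_frame();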